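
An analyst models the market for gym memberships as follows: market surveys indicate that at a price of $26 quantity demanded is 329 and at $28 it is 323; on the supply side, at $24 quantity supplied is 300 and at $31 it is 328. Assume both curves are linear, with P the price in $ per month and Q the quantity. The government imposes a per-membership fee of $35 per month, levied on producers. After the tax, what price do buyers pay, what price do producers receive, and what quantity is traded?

Demand slope: (323 − 329)/(28 − 26) = -3, so Qd = 407 − 3P.
Supply slope: (328 − 300)/(31 − 24) = 4, so Qs = 4P + 204.
Before the tax: set 407 − 3P = 4P + 204 → P* = $29, Q* = 320.
With the tax collected from producers, supply shifts: Qs = 4(P − 35) + 204.
Solving gives Q = 260 with buyers paying $49 and producers receiving $14 (the $35 wedge).

Buyers pay $49; producers receive $14; quantity = 260.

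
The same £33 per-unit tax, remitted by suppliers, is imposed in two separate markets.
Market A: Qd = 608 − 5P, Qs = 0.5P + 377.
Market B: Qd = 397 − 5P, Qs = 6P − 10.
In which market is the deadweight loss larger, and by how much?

Market B, by £1237.5.

Market A: pre-tax P* = £42, Q* = 398; post-tax Q = 383; deadweight loss = £247.5.
Market B: pre-tax P* = £37, Q* = 212; post-tax Q = 122; deadweight loss = £1485.
Difference: £247.5 vs £1485 → market B is larger by £1237.5.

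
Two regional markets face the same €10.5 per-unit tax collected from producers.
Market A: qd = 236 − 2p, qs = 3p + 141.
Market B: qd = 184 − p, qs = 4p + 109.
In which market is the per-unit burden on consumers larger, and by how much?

Market B, by €2.1.

Market A: pre-tax p* = €19, q* = 198; post-tax q = 185.4; per-unit burden on consumers = €6.3.
Market B: pre-tax p* = €15, q* = 169; post-tax q = 160.6; per-unit burden on consumers = €8.4.
Difference: €6.3 vs €8.4 → market B is larger by €2.1.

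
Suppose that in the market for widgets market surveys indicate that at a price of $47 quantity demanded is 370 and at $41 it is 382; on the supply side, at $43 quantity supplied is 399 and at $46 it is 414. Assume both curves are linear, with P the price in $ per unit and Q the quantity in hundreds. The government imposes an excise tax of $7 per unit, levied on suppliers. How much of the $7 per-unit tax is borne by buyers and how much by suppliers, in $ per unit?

Demand slope: (382 − 370)/(41 − 47) = -2, so Qd = 464 − 2P.
Supply slope: (414 − 399)/(46 − 43) = 5, so Qs = 5P + 184.
Without the tax, 464 − 2P = 5P + 184 gives 7P = 280, so P* = $40 and Q* = 384.
With the tax collected from suppliers, supply shifts: Qs = 5(P − 7) + 184.
New equilibrium: buyers pay $45, suppliers receive $38, Q = 374. (Wedge: Pb − Ps = 7.)
Burden on buyers: $5; on suppliers: $2. (They sum to $7.)

Buyers bear $5 per unit; suppliers bear $2 per unit.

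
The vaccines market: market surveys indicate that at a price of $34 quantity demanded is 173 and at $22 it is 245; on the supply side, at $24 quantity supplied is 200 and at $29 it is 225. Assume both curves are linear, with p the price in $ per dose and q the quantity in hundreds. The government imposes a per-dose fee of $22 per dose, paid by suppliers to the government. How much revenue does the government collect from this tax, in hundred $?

Tax revenue = $3410 hundred.

Demand slope: (245 − 173)/(22 − 34) = -6, so qd = 377 − 6p.
Supply slope: (225 − 200)/(29 − 24) = 5, so qs = 5p + 80.
Before the tax: set 377 − 6p = 5p + 80 → p* = $27, q* = 215.
With the tax collected from suppliers, supply shifts: qs = 5(p − 22) + 80.
New equilibrium: buyers pay $37, suppliers receive $15, q = 155. (Wedge: pb − ps = 22.)
Revenue = t · Q = 22 · 155 = $3410.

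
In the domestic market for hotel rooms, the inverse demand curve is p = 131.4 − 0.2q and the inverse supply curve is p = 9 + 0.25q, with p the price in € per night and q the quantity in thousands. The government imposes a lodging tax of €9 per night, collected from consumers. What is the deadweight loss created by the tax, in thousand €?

Rewrite in direct form: qd = 657 − 5p and qs = 4p − 36.
Without the tax, 657 − 5p = 4p − 36 gives 9p = 693, so p* = €77 and q* = 272.
With the tax collected from consumers, demand (in seller-price terms) shifts: qd = 657 − 5(p + 9).
New equilibrium: consumers pay €81, sellers receive €72, q = 252. (Wedge: pb − ps = 9.)
Quantity falls by |ΔQ| = |272 − 252| = 20.
DWL = ½ · t · |ΔQ| = ½ · 9 · 20 = €90.

Deadweight loss = €90 thousand.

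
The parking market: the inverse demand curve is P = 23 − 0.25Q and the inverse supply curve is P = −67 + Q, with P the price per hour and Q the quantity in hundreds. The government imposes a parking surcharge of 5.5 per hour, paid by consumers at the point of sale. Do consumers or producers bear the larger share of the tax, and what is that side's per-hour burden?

Producers bear the larger share: 4.4 per hour.

Inverting to Q(P) form: Qd = 92 − 4P; Qs = P + 67.
Before the tax: set 92 − 4P = P + 67 → P* = 5, Q* = 72.
With the tax collected from consumers, demand (in seller-price terms) shifts: Qd = 92 − 4(P + 5.5).
Solving gives Q = 67.6 with consumers paying 6.1 and producers receiving 0.6 (the 5.5 wedge).
Per-hour burden: consumers 1.1, producers 4.4.
Producers take the larger share because supply is less price-elastic here (demand slope 4 vs supply slope 1).
The less price-elastic side of the market bears the larger share of a per-unit tax.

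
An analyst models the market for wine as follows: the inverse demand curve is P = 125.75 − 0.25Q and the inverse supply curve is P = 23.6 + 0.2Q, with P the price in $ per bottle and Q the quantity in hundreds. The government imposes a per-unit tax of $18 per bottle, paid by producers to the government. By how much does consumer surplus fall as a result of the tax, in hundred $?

Consumer surplus falls by $2070 hundred.

Inverting to Q(P) form: Qd = 503 − 4P; Qs = 5P − 118.
Without the tax, 503 − 4P = 5P − 118 gives 9P = 621, so P* = $69 and Q* = 227.
With the tax collected from producers, supply shifts: Qs = 5(P − 18) − 118.
Solving gives Q = 187 with buyers paying $79 and producers receiving $61 (the $18 wedge).
ΔCS is the trapezoid between Q = 187 and Q = 227 of height $10: ½ · (227 + 187) · 10 = $2070.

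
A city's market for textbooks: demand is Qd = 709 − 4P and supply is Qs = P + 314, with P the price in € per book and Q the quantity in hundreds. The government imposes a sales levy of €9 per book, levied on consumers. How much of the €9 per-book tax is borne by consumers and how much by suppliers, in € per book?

Consumers bear €1.8 per book; suppliers bear €7.2 per book.

Without the tax, 709 − 4P = P + 314 gives 5P = 395, so P* = €79 and Q* = 393.
With the tax collected from consumers, demand (in seller-price terms) shifts: Qd = 709 − 4(P + 9).
New equilibrium: consumers pay €80.8, suppliers receive €71.8, Q = 385.8. (Wedge: Pb − Ps = 9.)
Burden on consumers: €1.8; on suppliers: €7.2. (They sum to €9.)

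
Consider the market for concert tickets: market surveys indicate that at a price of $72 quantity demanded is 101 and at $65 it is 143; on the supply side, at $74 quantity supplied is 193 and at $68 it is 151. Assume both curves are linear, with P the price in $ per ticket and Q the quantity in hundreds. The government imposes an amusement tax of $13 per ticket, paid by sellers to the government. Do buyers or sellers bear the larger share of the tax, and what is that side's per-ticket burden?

Demand slope: (143 − 101)/(65 − 72) = -6, so Qd = 533 − 6P.
Supply slope: (151 − 193)/(68 − 74) = 7, so Qs = 7P − 325.
Without the tax, 533 − 6P = 7P − 325 gives 13P = 858, so P* = $66 and Q* = 137.
With the tax collected from sellers, supply shifts: Qs = 7(P − 13) − 325.
New equilibrium: buyers pay $73, sellers receive $60, Q = 95. (Wedge: Pb − Ps = 13.)
Per-ticket burden: buyers $7, sellers $6.
Buyers take the larger share because demand is less price-elastic here (demand slope 6 vs supply slope 7).
The less price-elastic side of the market bears the larger share of a per-unit tax.

Buyers bear the larger share: $7 per ticket.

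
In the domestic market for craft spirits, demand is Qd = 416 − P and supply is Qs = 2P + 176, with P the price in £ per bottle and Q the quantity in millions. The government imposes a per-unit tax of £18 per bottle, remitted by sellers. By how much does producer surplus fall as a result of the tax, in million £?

Without the tax, 416 − P = 2P + 176 gives 3P = 240, so P* = £80 and Q* = 336.
With the tax collected from sellers, supply shifts: Qs = 2(P − 18) + 176.
Solving gives Q = 324 with buyers paying £92 and sellers receiving £74 (the £18 wedge).
ΔPS is the trapezoid between Q = 324 and Q = 336 of height £6: ½ · (336 + 324) · 6 = £1980.

Producer surplus falls by £1980 million.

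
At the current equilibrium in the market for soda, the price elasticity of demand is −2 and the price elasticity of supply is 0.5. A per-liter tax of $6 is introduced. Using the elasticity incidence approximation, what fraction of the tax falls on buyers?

Buyers' share ≈ 0.2.

Incidence ratio: buyers' share ≈ εs / (εs + |εd|) = 0.5 / (0.5 + 2) = 0.2.
Supply is the less elastic side, so buyers bear the smaller share.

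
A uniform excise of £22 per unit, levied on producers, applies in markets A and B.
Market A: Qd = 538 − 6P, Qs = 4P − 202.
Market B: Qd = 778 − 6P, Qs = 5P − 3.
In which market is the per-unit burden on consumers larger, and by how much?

Market B, by £1.2.

Market A: pre-tax P* = £74, Q* = 94; post-tax Q = 41.2; per-unit burden on consumers = £8.8.
Market B: pre-tax P* = £71, Q* = 352; post-tax Q = 292; per-unit burden on consumers = £10.
Difference: £8.8 vs £10 → market B is larger by £1.2.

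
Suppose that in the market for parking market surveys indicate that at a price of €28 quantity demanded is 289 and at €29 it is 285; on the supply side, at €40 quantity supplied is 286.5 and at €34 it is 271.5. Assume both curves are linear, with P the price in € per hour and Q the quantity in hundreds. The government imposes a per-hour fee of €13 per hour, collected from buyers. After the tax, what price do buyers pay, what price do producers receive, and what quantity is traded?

Demand slope: (285 − 289)/(29 − 28) = -4, so Qd = 401 − 4P.
Supply slope: (271.5 − 286.5)/(34 − 40) = 2.5, so Qs = 2.5P + 186.5.
Before the tax: set 401 − 4P = 2.5P + 186.5 → P* = €33, Q* = 269.
With the tax collected from buyers, demand (in seller-price terms) shifts: Qd = 401 − 4(P + 13).
New equilibrium: buyers pay €38, producers receive €25, Q = 249. (Wedge: Pb − Ps = 13.)
The less price-elastic side of the market bears the larger share of a per-unit tax.

Buyers pay €38; producers receive €25; quantity = 249.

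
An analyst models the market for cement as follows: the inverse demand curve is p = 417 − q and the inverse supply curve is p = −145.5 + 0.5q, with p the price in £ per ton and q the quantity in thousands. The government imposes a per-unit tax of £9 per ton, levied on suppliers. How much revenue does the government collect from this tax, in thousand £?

Rewrite in direct form: qd = 417 − p and qs = 2p + 291.
Without the tax, 417 − p = 2p + 291 gives 3p = 126, so p* = £42 and q* = 375.
With the tax collected from suppliers, supply shifts: qs = 2(p − 9) + 291.
Solving gives q = 369 with buyers paying £48 and suppliers receiving £39 (the £9 wedge).
Revenue = t · Q = 9 · 369 = £3321.

Tax revenue = £3321 thousand.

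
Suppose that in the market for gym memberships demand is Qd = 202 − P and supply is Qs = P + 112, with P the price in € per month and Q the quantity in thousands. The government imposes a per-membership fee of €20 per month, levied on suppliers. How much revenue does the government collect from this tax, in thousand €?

Before the tax: set 202 − P = P + 112 → P* = €45, Q* = 157.
With the tax collected from suppliers, supply shifts: Qs = (P − 20) + 112.
Solving gives Q = 147 with consumers paying €55 and suppliers receiving €35 (the €20 wedge).
Revenue = t · Q = 20 · 147 = €2940.

Tax revenue = €2940 thousand.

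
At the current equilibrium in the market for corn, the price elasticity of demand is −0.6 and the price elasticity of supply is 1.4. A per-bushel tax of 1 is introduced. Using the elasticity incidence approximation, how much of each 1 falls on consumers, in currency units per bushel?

Incidence ratio: consumers' share ≈ εs / (εs + |εd|) = 1.4 / (1.4 + 0.6) = 0.7.
So consumers bear ≈ 0.7 × 1 = 0.7; producers bear 0.3.

Consumers bear ≈ 0.7 per bushel.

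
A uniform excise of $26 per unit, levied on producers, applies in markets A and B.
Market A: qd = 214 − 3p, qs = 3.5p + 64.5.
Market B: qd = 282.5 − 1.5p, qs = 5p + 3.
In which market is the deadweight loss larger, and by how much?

Market A, by $156.

Market A: pre-tax p* = $23, q* = 145; post-tax q = 103; deadweight loss = $546.
Market B: pre-tax p* = $43, q* = 218; post-tax q = 188; deadweight loss = $390.
Difference: $546 vs $390 → market A is larger by $156.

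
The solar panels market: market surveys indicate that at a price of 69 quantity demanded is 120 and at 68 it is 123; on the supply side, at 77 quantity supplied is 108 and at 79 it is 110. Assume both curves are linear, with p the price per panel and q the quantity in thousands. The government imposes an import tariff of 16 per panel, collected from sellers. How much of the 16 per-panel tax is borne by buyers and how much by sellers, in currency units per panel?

Demand slope: (123 − 120)/(68 − 69) = -3, so qd = 327 − 3p.
Supply slope: (110 − 108)/(79 − 77) = 1, so qs = p + 31.
Without the tax, 327 − 3p = p + 31 gives 4p = 296, so p* = 74 and q* = 105.
With the tax collected from sellers, supply shifts: qs = (p − 16) + 31.
New equilibrium: buyers pay 78, sellers receive 62, q = 93. (Wedge: pb − ps = 16.)
Burden on buyers: 4; on sellers: 12. (They sum to 16.)
The less price-elastic side of the market bears the larger share of a per-unit tax.

Buyers bear 4 per panel; sellers bear 12 per panel.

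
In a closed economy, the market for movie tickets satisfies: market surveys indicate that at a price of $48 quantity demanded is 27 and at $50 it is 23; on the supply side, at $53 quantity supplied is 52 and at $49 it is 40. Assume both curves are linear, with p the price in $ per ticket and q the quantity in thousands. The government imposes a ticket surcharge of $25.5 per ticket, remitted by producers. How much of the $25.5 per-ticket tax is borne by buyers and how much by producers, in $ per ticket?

Demand slope: (23 − 27)/(50 − 48) = -2, so qd = 123 − 2p.
Supply slope: (40 − 52)/(49 − 53) = 3, so qs = 3p − 107.
Before the tax: set 123 − 2p = 3p − 107 → p* = $46, q* = 31.
With the tax collected from producers, supply shifts: qs = 3(p − 25.5) − 107.
Solving gives q = 0.4 with buyers paying $61.3 and producers receiving $35.8 (the $25.5 wedge).
Burden on buyers: $15.3; on producers: $10.2. (They sum to $25.5.)

Buyers bear $15.3 per ticket; producers bear $10.2 per ticket.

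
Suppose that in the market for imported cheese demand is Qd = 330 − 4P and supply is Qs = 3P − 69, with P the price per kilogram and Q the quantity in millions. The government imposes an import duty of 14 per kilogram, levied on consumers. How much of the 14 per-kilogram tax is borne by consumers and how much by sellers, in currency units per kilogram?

Consumers bear 6 per kilogram; sellers bear 8 per kilogram.

Before the tax: set 330 − 4P = 3P − 69 → P* = 57, Q* = 102.
With the tax collected from consumers, demand (in seller-price terms) shifts: Qd = 330 − 4(P + 14).
Solving gives Q = 78 with consumers paying 63 and sellers receiving 49 (the 14 wedge).
Burden on consumers: 6; on sellers: 8. (They sum to 14.)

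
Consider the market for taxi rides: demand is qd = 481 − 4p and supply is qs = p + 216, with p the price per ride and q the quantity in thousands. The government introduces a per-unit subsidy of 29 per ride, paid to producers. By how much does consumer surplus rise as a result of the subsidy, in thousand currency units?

Without the subsidy, 481 − 4p = p + 216 gives 5p = 265, so p* = 53 and q* = 269.
With a per-unit subsidy paid to producers, each receives p + 29 per unit sold, so supply becomes qs = (p + 29) + 216.
New equilibrium: consumers pay 47.2, producers receive 76.2, q = 292.2. (Wedge: pb − ps = −29.)
ΔCS is the trapezoid between Q = 292.2 and Q = 269 of height 5.8: ½ · (269 + 292.2) · 5.8 = 1627.48.

Consumer surplus rises by 1627.48 thousand.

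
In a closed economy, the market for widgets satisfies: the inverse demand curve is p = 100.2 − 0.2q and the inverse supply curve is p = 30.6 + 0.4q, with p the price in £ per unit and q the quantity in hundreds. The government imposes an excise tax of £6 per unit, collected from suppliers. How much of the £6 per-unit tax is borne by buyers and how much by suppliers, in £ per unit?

Rewrite in direct form: qd = 501 − 5p and qs = 2.5p − 76.5.
Without the tax, 501 − 5p = 2.5p − 76.5 gives 7.5p = 577.5, so p* = £77 and q* = 116.
With the tax collected from suppliers, supply shifts: qs = 2.5(p − 6) − 76.5.
New equilibrium: buyers pay £79, suppliers receive £73, q = 106. (Wedge: pb − ps = 6.)
Burden on buyers: £2; on suppliers: £4. (They sum to £6.)

Buyers bear £2 per unit; suppliers bear £4 per unit.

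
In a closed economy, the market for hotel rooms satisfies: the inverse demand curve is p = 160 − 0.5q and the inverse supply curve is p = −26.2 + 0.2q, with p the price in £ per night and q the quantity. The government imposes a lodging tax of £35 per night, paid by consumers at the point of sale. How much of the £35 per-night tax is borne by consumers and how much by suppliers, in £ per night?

Inverting to q(p) form: qd = 320 − 2p; qs = 5p + 131.
Without the tax, 320 − 2p = 5p + 131 gives 7p = 189, so p* = £27 and q* = 266.
With the tax collected from consumers, demand (in seller-price terms) shifts: qd = 320 − 2(p + 35).
Solving gives q = 216 with consumers paying £52 and suppliers receiving £17 (the £35 wedge).
Burden on consumers: £25; on suppliers: £10. (They sum to £35.)
The less price-elastic side of the market bears the larger share of a per-unit tax.

Consumers bear £25 per night; suppliers bear £10 per night.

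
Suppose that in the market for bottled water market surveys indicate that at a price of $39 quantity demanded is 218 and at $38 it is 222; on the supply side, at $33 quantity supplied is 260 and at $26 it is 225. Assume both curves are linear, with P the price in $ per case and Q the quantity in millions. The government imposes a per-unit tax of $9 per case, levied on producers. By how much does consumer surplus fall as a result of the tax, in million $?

Consumer surplus falls by $1200 million.

Demand slope: (222 − 218)/(38 − 39) = -4, so Qd = 374 − 4P.
Supply slope: (225 − 260)/(26 − 33) = 5, so Qs = 5P + 95.
Before the tax: set 374 − 4P = 5P + 95 → P* = $31, Q* = 250.
With the tax collected from producers, supply shifts: Qs = 5(P − 9) + 95.
New equilibrium: buyers pay $36, producers receive $27, Q = 230. (Wedge: Pb − Ps = 9.)
ΔCS is the trapezoid between Q = 230 and Q = 250 of height $5: ½ · (250 + 230) · 5 = $1200.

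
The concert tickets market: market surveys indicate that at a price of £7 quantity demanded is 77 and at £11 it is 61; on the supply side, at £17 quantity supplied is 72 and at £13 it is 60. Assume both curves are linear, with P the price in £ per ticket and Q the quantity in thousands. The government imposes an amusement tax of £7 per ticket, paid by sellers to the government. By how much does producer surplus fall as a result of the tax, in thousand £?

Demand slope: (61 − 77)/(11 − 7) = -4, so Qd = 105 − 4P.
Supply slope: (60 − 72)/(13 − 17) = 3, so Qs = 3P + 21.
Without the tax, 105 − 4P = 3P + 21 gives 7P = 84, so P* = £12 and Q* = 57.
With the tax collected from sellers, supply shifts: Qs = 3(P − 7) + 21.
Solving gives Q = 45 with consumers paying £15 and sellers receiving £8 (the £7 wedge).
ΔPS is the trapezoid between Q = 45 and Q = 57 of height £4: ½ · (57 + 45) · 4 = £204.

Producer surplus falls by £204 thousand.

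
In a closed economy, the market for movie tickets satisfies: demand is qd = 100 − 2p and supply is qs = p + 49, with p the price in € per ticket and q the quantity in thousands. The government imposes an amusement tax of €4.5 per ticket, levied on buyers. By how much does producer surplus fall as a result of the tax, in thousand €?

Producer surplus falls by €193.5 thousand.

Before the tax: set 100 − 2p = p + 49 → p* = €17, q* = 66.
With the tax collected from buyers, demand (in seller-price terms) shifts: qd = 100 − 2(p + 4.5).
New equilibrium: buyers pay €18.5, suppliers receive €14, q = 63. (Wedge: pb − ps = 4.5.)
ΔPS is the trapezoid between Q = 63 and Q = 66 of height €3: ½ · (66 + 63) · 3 = €193.5.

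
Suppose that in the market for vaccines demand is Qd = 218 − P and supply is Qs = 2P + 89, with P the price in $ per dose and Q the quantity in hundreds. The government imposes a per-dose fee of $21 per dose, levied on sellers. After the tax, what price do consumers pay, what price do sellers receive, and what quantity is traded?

Before the tax: set 218 − P = 2P + 89 → P* = $43, Q* = 175.
With the tax collected from sellers, supply shifts: Qs = 2(P − 21) + 89.
Solving gives Q = 161 with consumers paying $57 and sellers receiving $36 (the $21 wedge).

Consumers pay $57; sellers receive $36; quantity = 161.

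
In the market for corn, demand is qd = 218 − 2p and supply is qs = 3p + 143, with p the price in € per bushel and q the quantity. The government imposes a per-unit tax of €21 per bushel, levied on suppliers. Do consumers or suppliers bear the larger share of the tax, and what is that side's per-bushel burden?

Consumers bear the larger share: €12.6 per bushel.

Before the tax: set 218 − 2p = 3p + 143 → p* = €15, q* = 188.
With the tax collected from suppliers, supply shifts: qs = 3(p − 21) + 143.
New equilibrium: consumers pay €27.6, suppliers receive €6.6, q = 162.8. (Wedge: pb − ps = 21.)
Per-bushel burden: consumers €12.6, suppliers €8.4.
Consumers take the larger share because demand is less price-elastic here (demand slope 2 vs supply slope 3).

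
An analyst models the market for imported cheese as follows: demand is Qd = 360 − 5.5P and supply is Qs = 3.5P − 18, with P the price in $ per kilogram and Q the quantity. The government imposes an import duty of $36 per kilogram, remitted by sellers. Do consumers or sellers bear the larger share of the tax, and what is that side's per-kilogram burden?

Sellers bear the larger share: $22 per kilogram.

Without the tax, 360 − 5.5P = 3.5P − 18 gives 9P = 378, so P* = $42 and Q* = 129.
With the tax collected from sellers, supply shifts: Qs = 3.5(P − 36) − 18.
New equilibrium: consumers pay $56, sellers receive $20, Q = 52. (Wedge: Pb − Ps = 36.)
Per-kilogram burden: consumers $14, sellers $22.
Sellers take the larger share because supply is less price-elastic here (demand slope 5.5 vs supply slope 3.5).
The less price-elastic side of the market bears the larger share of a per-unit tax.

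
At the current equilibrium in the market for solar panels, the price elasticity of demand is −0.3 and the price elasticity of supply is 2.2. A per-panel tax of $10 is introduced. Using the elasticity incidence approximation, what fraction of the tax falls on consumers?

Incidence ratio: consumers' share ≈ εs / (εs + |εd|) = 2.2 / (2.2 + 0.3) = 0.88.
Supply is the more elastic side, so consumers bear the larger share.

Consumers' share ≈ 0.88.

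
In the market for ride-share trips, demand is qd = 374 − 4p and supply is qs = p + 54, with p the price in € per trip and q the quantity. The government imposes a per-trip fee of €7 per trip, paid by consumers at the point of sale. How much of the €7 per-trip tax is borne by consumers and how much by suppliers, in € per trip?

Before the tax: set 374 − 4p = p + 54 → p* = €64, q* = 118.
With the tax collected from consumers, demand (in seller-price terms) shifts: qd = 374 − 4(p + 7).
New equilibrium: consumers pay €65.4, suppliers receive €58.4, q = 112.4. (Wedge: pb − ps = 7.)
Burden on consumers: €1.4; on suppliers: €5.6. (They sum to €7.)
The less price-elastic side of the market bears the larger share of a per-unit tax.

Consumers bear €1.4 per trip; suppliers bear €5.6 per trip.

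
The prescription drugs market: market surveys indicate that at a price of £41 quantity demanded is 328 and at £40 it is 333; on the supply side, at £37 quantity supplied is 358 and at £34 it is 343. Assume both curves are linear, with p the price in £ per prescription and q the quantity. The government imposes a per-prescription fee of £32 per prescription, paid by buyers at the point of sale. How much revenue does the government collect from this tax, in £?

Tax revenue = £8736.

Demand slope: (333 − 328)/(40 − 41) = -5, so qd = 533 − 5p.
Supply slope: (343 − 358)/(34 − 37) = 5, so qs = 5p + 173.
Without the tax, 533 − 5p = 5p + 173 gives 10p = 360, so p* = £36 and q* = 353.
With the tax collected from buyers, demand (in seller-price terms) shifts: qd = 533 − 5(p + 32).
Solving gives q = 273 with buyers paying £52 and suppliers receiving £20 (the £32 wedge).
Revenue = t · Q = 32 · 273 = £8736.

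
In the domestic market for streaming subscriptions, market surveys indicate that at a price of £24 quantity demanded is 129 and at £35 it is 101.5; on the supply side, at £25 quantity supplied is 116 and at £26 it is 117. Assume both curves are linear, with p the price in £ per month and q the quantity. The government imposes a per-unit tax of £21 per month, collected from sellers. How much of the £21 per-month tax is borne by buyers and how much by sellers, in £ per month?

Demand slope: (101.5 − 129)/(35 − 24) = -2.5, so qd = 189 − 2.5p.
Supply slope: (117 − 116)/(26 − 25) = 1, so qs = p + 91.
Before the tax: set 189 − 2.5p = p + 91 → p* = £28, q* = 119.
With the tax collected from sellers, supply shifts: qs = (p − 21) + 91.
New equilibrium: buyers pay £34, sellers receive £13, q = 104. (Wedge: pb − ps = 21.)
Burden on buyers: £6; on sellers: £15. (They sum to £21.)
The less price-elastic side of the market bears the larger share of a per-unit tax.

Buyers bear £6 per month; sellers bear £15 per month.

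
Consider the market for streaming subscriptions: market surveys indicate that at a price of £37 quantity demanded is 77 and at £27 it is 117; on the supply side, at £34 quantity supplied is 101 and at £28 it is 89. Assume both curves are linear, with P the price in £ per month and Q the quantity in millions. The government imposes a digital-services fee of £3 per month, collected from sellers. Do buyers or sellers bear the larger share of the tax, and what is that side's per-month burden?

Sellers bear the larger share: £2 per month.

Demand slope: (117 − 77)/(27 − 37) = -4, so Qd = 225 − 4P.
Supply slope: (89 − 101)/(28 − 34) = 2, so Qs = 2P + 33.
Without the tax, 225 − 4P = 2P + 33 gives 6P = 192, so P* = £32 and Q* = 97.
With the tax collected from sellers, supply shifts: Qs = 2(P − 3) + 33.
New equilibrium: buyers pay £33, sellers receive £30, Q = 93. (Wedge: Pb − Ps = 3.)
Per-month burden: buyers £1, sellers £2.
Sellers take the larger share because supply is less price-elastic here (demand slope 4 vs supply slope 2).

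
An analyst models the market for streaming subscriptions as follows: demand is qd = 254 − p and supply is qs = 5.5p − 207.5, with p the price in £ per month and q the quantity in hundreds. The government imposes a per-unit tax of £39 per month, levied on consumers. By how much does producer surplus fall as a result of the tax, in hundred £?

Producer surplus falls by £999 hundred.

Before the tax: set 254 − p = 5.5p − 207.5 → p* = £71, q* = 183.
With the tax collected from consumers, demand (in seller-price terms) shifts: qd = 254 − (p + 39).
Solving gives q = 150 with consumers paying £104 and sellers receiving £65 (the £39 wedge).
ΔPS is the trapezoid between Q = 150 and Q = 183 of height £6: ½ · (183 + 150) · 6 = £999.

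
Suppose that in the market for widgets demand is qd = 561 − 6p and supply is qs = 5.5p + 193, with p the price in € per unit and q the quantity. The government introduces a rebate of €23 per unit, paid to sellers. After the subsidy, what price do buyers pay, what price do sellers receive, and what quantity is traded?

Buyers pay €21; sellers receive €44; quantity = 435.

Before the subsidy: set 561 − 6p = 5.5p + 193 → p* = €32, q* = 369.
With a per-unit subsidy paid to sellers, each receives p + 23 per unit sold, so supply becomes qs = 5.5(p + 23) + 193.
Solving gives q = 435 with buyers paying €21 and sellers receiving €44 (the €23 wedge).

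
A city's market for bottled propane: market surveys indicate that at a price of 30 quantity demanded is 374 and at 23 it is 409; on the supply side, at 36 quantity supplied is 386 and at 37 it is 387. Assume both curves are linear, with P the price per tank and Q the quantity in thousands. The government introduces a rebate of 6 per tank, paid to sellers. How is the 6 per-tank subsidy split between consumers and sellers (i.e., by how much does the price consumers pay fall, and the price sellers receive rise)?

Consumers gain 1 per tank; sellers gain 5 per tank.

Demand slope: (409 − 374)/(23 − 30) = -5, so Qd = 524 − 5P.
Supply slope: (387 − 386)/(37 − 36) = 1, so Qs = P + 350.
Without the subsidy, 524 − 5P = P + 350 gives 6P = 174, so P* = 29 and Q* = 379.
With a per-unit subsidy paid to sellers, each receives P + 6 per unit sold, so supply becomes Qs = (P + 6) + 350.
Solving gives Q = 384 with consumers paying 28 and sellers receiving 34 (the 6 wedge).
Gain to consumers: 1; to sellers: 5. (They sum to 6.)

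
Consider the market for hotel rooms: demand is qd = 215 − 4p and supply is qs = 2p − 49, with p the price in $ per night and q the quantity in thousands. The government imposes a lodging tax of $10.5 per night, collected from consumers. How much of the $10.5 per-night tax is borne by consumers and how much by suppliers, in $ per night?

Consumers bear $3.5 per night; suppliers bear $7 per night.

Without the tax, 215 − 4p = 2p − 49 gives 6p = 264, so p* = $44 and q* = 39.
With the tax collected from consumers, demand (in seller-price terms) shifts: qd = 215 − 4(p + 10.5).
Solving gives q = 25 with consumers paying $47.5 and suppliers receiving $37 (the $10.5 wedge).
Burden on consumers: $3.5; on suppliers: $7. (They sum to $10.5.)
The less price-elastic side of the market bears the larger share of a per-unit tax.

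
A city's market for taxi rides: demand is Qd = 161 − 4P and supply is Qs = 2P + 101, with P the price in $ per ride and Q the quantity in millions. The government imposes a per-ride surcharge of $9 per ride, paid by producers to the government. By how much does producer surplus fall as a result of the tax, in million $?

Producer surplus falls by $690 million.

Without the tax, 161 − 4P = 2P + 101 gives 6P = 60, so P* = $10 and Q* = 121.
With the tax collected from producers, supply shifts: Qs = 2(P − 9) + 101.
Solving gives Q = 109 with consumers paying $13 and producers receiving $4 (the $9 wedge).
ΔPS is the trapezoid between Q = 109 and Q = 121 of height $6: ½ · (121 + 109) · 6 = $690.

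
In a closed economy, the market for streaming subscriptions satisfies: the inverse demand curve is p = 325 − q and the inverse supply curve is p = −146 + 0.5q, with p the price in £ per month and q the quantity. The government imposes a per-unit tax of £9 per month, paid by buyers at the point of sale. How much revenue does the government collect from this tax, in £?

Rewrite in direct form: qd = 325 − p and qs = 2p + 292.
Before the tax: set 325 − p = 2p + 292 → p* = £11, q* = 314.
With the tax collected from buyers, demand (in seller-price terms) shifts: qd = 325 − (p + 9).
Solving gives q = 308 with buyers paying £17 and producers receiving £8 (the £9 wedge).
Revenue = t · Q = 9 · 308 = £2772.

Tax revenue = £2772.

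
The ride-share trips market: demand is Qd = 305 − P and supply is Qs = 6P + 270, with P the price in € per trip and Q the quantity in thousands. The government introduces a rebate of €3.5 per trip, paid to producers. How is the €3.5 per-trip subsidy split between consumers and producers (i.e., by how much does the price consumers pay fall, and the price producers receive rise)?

Before the subsidy: set 305 − P = 6P + 270 → P* = €5, Q* = 300.
With a per-unit subsidy paid to producers, each receives P + 3.5 per unit sold, so supply becomes Qs = 6(P + 3.5) + 270.
New equilibrium: consumers pay €2, producers receive €5.5, Q = 303. (Wedge: Pb − Ps = −3.5.)
Gain to consumers: €3; to producers: €0.5. (They sum to €3.5.)

Consumers gain €3 per trip; producers gain €0.5 per trip.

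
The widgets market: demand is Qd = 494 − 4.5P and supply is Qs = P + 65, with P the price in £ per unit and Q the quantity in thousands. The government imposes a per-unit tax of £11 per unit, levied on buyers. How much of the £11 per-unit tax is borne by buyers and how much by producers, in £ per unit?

Buyers bear £2 per unit; producers bear £9 per unit.

Before the tax: set 494 − 4.5P = P + 65 → P* = £78, Q* = 143.
With the tax collected from buyers, demand (in seller-price terms) shifts: Qd = 494 − 4.5(P + 11).
New equilibrium: buyers pay £80, producers receive £69, Q = 134. (Wedge: Pb − Ps = 11.)
Burden on buyers: £2; on producers: £9. (They sum to £11.)
The less price-elastic side of the market bears the larger share of a per-unit tax.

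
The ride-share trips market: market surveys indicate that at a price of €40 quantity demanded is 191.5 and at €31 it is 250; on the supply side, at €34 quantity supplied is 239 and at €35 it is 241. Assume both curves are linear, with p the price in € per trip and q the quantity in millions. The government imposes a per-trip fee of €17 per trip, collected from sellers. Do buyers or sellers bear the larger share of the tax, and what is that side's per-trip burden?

Demand slope: (250 − 191.5)/(31 − 40) = -6.5, so qd = 451.5 − 6.5p.
Supply slope: (241 − 239)/(35 − 34) = 2, so qs = 2p + 171.
Without the tax, 451.5 − 6.5p = 2p + 171 gives 8.5p = 280.5, so p* = €33 and q* = 237.
With the tax collected from sellers, supply shifts: qs = 2(p − 17) + 171.
New equilibrium: buyers pay €37, sellers receive €20, q = 211. (Wedge: pb − ps = 17.)
Per-trip burden: buyers €4, sellers €13.
Sellers take the larger share because supply is less price-elastic here (demand slope 6.5 vs supply slope 2).
The less price-elastic side of the market bears the larger share of a per-unit tax.

Sellers bear the larger share: €13 per trip.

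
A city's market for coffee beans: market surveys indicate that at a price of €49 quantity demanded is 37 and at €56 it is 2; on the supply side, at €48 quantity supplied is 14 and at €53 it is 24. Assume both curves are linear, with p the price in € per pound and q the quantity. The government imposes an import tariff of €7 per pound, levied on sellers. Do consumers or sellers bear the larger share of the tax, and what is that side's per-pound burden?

Demand slope: (2 − 37)/(56 − 49) = -5, so qd = 282 − 5p.
Supply slope: (24 − 14)/(53 − 48) = 2, so qs = 2p − 82.
Without the tax, 282 − 5p = 2p − 82 gives 7p = 364, so p* = €52 and q* = 22.
With the tax collected from sellers, supply shifts: qs = 2(p − 7) − 82.
Solving gives q = 12 with consumers paying €54 and sellers receiving €47 (the €7 wedge).
Per-pound burden: consumers €2, sellers €5.
Sellers take the larger share because supply is less price-elastic here (demand slope 5 vs supply slope 2).
The less price-elastic side of the market bears the larger share of a per-unit tax.

Sellers bear the larger share: €5 per pound.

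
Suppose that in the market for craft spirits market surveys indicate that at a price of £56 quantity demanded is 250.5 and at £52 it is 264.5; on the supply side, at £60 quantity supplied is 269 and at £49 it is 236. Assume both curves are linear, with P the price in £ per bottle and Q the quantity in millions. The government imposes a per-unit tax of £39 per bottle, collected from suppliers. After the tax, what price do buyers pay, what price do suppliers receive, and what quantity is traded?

Demand slope: (264.5 − 250.5)/(52 − 56) = -3.5, so Qd = 446.5 − 3.5P.
Supply slope: (236 − 269)/(49 − 60) = 3, so Qs = 3P + 89.
Without the tax, 446.5 − 3.5P = 3P + 89 gives 6.5P = 357.5, so P* = £55 and Q* = 254.
With the tax collected from suppliers, supply shifts: Qs = 3(P − 39) + 89.
New equilibrium: buyers pay £73, suppliers receive £34, Q = 191. (Wedge: Pb − Ps = 39.)
The less price-elastic side of the market bears the larger share of a per-unit tax.

Buyers pay £73; suppliers receive £34; quantity = 191.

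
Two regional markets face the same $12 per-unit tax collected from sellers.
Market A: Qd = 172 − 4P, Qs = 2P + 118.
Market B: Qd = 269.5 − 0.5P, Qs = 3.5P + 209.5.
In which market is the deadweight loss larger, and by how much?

Market A: pre-tax P* = $9, Q* = 136; post-tax Q = 120; deadweight loss = $96.
Market B: pre-tax P* = $15, Q* = 262; post-tax Q = 256.75; deadweight loss = $31.5.
Difference: $96 vs $31.5 → market A is larger by $64.5.

Market A, by $64.5.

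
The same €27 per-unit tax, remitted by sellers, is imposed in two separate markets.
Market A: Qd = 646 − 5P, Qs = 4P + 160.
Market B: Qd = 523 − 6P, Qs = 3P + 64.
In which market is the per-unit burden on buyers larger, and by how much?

Market A: pre-tax P* = €54, Q* = 376; post-tax Q = 316; per-unit burden on buyers = €12.
Market B: pre-tax P* = €51, Q* = 217; post-tax Q = 163; per-unit burden on buyers = €9.
Difference: €12 vs €9 → market A is larger by €3.

Market A, by €3.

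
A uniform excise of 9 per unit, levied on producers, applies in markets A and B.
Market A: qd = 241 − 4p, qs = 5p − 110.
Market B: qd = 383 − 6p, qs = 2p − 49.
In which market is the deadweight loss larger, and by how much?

Market A, by 29.25.

Market A: pre-tax p* = 39, q* = 85; post-tax q = 65; deadweight loss = 90.
Market B: pre-tax p* = 54, q* = 59; post-tax q = 45.5; deadweight loss = 60.75.
Difference: 90 vs 60.75 → market A is larger by 29.25.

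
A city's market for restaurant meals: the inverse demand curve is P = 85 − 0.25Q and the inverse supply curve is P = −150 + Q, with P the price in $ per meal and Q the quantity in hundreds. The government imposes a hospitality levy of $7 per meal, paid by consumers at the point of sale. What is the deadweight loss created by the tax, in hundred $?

Rewrite in direct form: Qd = 340 − 4P and Qs = P + 150.
Without the tax, 340 − 4P = P + 150 gives 5P = 190, so P* = $38 and Q* = 188.
With the tax collected from consumers, demand (in seller-price terms) shifts: Qd = 340 − 4(P + 7).
New equilibrium: consumers pay $39.4, producers receive $32.4, Q = 182.4. (Wedge: Pb − Ps = 7.)
Quantity falls by |ΔQ| = |188 − 182.4| = 5.6.
DWL = ½ · t · |ΔQ| = ½ · 7 · 5.6 = $19.6.

Deadweight loss = $19.6 hundred.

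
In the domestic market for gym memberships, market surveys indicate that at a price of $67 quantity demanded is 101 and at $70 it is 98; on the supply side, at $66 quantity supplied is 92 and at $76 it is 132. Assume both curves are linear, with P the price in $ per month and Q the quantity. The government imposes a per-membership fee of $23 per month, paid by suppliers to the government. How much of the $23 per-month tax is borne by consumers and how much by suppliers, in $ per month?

Consumers bear $18.4 per month; suppliers bear $4.6 per month.

Demand slope: (98 − 101)/(70 − 67) = -1, so Qd = 168 − P.
Supply slope: (132 − 92)/(76 − 66) = 4, so Qs = 4P − 172.
Without the tax, 168 − P = 4P − 172 gives 5P = 340, so P* = $68 and Q* = 100.
With the tax collected from suppliers, supply shifts: Qs = 4(P − 23) − 172.
New equilibrium: consumers pay $86.4, suppliers receive $63.4, Q = 81.6. (Wedge: Pb − Ps = 23.)
Burden on consumers: $18.4; on suppliers: $4.6. (They sum to $23.)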